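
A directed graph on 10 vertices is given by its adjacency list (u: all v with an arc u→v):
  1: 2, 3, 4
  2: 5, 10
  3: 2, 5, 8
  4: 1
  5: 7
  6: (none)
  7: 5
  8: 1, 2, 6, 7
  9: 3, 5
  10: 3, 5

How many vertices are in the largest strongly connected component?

6

{1, 2, 3, 4, 8, 10} are all mutually reachable — one SCC of size 6.
{5, 7} are all mutually reachable — one SCC of size 2.
{9} is an SCC by itself.
{6} is an SCC by itself.
The largest has 6 vertices.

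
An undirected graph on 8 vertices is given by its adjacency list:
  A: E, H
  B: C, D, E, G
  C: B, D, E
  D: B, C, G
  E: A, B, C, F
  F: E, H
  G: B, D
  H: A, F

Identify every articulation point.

Removing E increases the component count from 1 to 2, so E is a cut vertex.
By contrast removing F leaves 1 component; it is not a cut vertex. No other vertex is a cut vertex either.

E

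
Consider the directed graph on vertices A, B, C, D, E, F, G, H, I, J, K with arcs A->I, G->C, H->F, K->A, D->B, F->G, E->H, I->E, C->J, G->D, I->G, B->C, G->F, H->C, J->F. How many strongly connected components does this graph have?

6

{B, C, D, F, G, J} are all mutually reachable — one SCC of size 6.
{E} is an SCC by itself.
{I} is an SCC by itself.
{K} is an SCC by itself.
{H} is an SCC by itself.
(and 1 more singleton SCC)
That gives 6 strongly connected components.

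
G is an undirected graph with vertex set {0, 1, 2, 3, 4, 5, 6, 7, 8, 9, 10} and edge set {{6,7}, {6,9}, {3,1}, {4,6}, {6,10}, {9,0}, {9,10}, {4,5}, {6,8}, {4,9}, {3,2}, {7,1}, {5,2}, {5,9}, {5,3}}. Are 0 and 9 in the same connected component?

Yes

From 0 we can reach 0, 1, 2, 3, 4, 5, 6, 7, 8, 9, 10, which includes 9.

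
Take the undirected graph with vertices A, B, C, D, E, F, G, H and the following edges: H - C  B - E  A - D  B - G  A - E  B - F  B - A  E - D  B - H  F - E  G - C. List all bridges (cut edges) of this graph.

The edges on the cycle B-A-D-E-B are not bridges since each lies on that cycle.
Every edge lies on some cycle, so there are no bridges.

none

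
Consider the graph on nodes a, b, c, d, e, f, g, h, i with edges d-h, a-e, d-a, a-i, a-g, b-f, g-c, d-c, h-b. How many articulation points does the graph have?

Removing a increases the component count from 1 to 3, so a is a cut vertex.
Removing b increases the component count from 1 to 2, so b is a cut vertex.
Removing d increases the component count from 1 to 2, so d is a cut vertex.
Likewise h is a cut vertex.
By contrast removing i leaves 1 component; it is not a cut vertex. No other vertex is a cut vertex either.

4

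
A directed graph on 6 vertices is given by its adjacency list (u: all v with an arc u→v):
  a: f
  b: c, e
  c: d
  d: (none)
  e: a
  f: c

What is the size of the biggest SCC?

{f} is an SCC by itself.
{a} is an SCC by itself.
{c} is an SCC by itself.
{b} is an SCC by itself.
{e} is an SCC by itself.
(and 1 more singleton SCC)
The largest has 1 vertex.

1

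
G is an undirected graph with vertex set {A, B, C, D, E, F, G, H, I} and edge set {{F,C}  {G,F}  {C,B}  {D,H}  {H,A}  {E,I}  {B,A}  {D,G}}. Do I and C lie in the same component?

The component containing I is {E, I}, and C is not in it.

No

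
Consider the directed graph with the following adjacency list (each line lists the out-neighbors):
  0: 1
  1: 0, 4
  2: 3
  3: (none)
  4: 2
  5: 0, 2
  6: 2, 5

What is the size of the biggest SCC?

2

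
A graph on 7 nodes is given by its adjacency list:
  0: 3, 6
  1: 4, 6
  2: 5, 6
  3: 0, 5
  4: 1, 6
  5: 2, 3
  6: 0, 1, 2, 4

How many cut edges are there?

The edges on the cycle 6-4-1-6 are not bridges since each lies on that cycle.
Every edge lies on some cycle, so there are no bridges.

0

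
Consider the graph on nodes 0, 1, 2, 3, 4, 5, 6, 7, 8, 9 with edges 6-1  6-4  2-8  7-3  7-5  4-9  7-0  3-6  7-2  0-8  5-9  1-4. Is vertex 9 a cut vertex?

No

Deleting 9 leaves 1 component (was 1) (its neighbors 4, 5 remain connected to each other), so 9 is not a cut vertex.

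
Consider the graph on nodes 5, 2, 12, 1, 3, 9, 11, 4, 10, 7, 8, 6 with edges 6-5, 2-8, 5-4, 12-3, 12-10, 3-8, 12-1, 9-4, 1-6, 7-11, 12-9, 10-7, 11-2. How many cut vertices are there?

Removing 12 increases the component count from 1 to 2, so 12 is a cut vertex.
By contrast removing 6 leaves 1 component; it is not a cut vertex. No other vertex is a cut vertex either.

1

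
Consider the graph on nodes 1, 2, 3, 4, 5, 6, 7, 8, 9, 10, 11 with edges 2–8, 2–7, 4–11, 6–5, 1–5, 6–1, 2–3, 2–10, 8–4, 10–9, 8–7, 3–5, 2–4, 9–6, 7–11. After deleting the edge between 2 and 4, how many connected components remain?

1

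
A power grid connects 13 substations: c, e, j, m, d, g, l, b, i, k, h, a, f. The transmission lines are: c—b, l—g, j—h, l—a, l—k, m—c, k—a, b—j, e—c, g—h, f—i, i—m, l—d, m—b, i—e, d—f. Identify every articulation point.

l

Removing l increases the component count from 1 to 2, so l is a cut vertex.
By contrast removing a leaves 1 component; it is not a cut vertex. No other vertex is a cut vertex either.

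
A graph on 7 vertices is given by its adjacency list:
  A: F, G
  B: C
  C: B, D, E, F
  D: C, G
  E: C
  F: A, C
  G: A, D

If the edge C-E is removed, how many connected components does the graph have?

Before removal there is 1 component.
C-E is a bridge — removing it separates C's side from E's side.
After removal: 2 components.

2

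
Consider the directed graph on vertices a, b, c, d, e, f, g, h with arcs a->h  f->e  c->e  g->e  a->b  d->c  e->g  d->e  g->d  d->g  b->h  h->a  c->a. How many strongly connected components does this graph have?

{c, d, e, g} are all mutually reachable — one SCC of size 4.
{a, b, h} are all mutually reachable — one SCC of size 3.
{f} is an SCC by itself.
That gives 3 strongly connected components.

3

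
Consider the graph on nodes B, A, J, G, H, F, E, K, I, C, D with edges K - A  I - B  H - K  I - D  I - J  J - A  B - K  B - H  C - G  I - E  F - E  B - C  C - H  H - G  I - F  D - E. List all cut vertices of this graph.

I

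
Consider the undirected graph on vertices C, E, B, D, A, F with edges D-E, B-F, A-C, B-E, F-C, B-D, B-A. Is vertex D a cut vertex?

Deleting D leaves 1 component (was 1) (its neighbors B, E remain connected to each other), so D is not a cut vertex.

No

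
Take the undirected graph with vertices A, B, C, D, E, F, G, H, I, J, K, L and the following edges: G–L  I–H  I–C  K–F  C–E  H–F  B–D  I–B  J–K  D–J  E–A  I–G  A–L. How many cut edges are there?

The edges on the cycle I-B-D-J-K-F-H-I are not bridges since each lies on that cycle.
Every edge lies on some cycle, so there are no bridges.

0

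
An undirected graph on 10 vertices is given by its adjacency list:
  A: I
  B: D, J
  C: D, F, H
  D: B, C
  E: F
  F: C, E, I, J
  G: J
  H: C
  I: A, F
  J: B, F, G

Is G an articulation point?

No

Deleting G leaves 1 component (was 1), so G is not a cut vertex.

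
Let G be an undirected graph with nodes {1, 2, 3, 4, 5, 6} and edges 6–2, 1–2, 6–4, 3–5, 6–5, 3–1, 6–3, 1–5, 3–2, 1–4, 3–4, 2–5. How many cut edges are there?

0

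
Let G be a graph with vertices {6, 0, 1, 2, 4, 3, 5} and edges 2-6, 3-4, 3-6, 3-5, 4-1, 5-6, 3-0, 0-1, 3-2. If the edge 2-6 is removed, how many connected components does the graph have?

2 and 6 are still connected via 2-3-6, so the component count stays at 1.

1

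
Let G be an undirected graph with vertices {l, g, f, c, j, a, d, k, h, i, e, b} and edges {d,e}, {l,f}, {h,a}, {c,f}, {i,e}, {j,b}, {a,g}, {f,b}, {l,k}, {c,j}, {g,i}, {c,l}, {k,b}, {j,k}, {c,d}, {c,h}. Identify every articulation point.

c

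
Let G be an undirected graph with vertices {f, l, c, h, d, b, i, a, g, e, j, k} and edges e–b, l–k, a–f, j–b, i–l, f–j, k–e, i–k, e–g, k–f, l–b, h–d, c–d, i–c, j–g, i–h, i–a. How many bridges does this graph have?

0

The edges on the cycle i-a-f-k-i are not bridges since each lies on that cycle.
Every edge lies on some cycle, so there are no bridges.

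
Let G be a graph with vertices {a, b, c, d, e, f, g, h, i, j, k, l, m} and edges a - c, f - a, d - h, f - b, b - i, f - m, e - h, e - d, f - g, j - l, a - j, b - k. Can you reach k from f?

Yes

From f we can reach a, b, c, f, g, i, j, k, l, m, which includes k.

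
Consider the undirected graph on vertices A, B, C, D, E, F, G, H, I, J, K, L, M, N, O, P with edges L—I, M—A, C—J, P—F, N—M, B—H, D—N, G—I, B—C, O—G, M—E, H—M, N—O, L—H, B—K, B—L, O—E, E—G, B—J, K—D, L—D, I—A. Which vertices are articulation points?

B

Removing B increases the component count from 2 to 3, so B is a cut vertex.
By contrast removing N leaves 2 components; it is not a cut vertex. No other vertex is a cut vertex either.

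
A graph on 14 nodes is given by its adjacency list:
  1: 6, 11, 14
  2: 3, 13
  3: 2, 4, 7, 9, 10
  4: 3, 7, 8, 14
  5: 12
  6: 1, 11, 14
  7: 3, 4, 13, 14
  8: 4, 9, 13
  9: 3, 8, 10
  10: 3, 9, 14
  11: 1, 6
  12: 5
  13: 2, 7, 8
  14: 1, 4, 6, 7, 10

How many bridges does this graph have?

1

The edges on the cycle 14-7-4-14 are not bridges since each lies on that cycle.
But removing 12-5 disconnects 12 from 5 — this is a bridge.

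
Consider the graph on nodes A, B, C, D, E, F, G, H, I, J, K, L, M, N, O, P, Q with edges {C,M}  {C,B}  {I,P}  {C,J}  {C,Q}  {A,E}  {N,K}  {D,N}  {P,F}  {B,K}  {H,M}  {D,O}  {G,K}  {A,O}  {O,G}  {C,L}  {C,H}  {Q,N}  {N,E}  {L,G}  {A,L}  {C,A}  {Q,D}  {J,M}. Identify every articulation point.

Removing C increases the component count from 2 to 3, so C is a cut vertex.
Removing P increases the component count from 2 to 3, so P is a cut vertex.
By contrast removing F leaves 2 components; it is not a cut vertex. No other vertex is a cut vertex either.

C, P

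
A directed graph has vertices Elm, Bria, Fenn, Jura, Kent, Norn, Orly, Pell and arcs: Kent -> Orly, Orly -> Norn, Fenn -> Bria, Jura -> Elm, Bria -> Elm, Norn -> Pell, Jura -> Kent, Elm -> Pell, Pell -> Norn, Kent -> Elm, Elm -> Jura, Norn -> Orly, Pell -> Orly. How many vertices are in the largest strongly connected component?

{Elm, Jura, Kent} are all mutually reachable — one SCC of size 3.
{Norn, Orly, Pell} are all mutually reachable — one SCC of size 3.
{Bria} is an SCC by itself.
{Fenn} is an SCC by itself.
The largest has 3 vertices.

3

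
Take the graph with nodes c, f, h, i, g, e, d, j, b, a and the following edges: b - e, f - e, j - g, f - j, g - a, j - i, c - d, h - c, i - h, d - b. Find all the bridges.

a-g, g-j

The edges on the cycle f-j-i-h-c-d-b-e-f are not bridges since each lies on that cycle.
But removing g - a disconnects g from a; removing g - j disconnects g from j — these are bridges.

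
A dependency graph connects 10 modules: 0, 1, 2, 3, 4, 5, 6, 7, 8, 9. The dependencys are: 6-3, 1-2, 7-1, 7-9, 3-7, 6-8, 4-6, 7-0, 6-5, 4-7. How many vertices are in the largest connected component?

Starting from 0 we can reach 0, 1, 2, 3, 4, 5, 6, 7, 8, 9. That is one component of size 10.
The largest has 10 vertices.

10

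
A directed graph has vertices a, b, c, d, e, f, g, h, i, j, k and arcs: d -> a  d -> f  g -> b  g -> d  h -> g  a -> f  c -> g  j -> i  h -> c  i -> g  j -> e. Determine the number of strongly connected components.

11

{g} is an SCC by itself.
{a} is an SCC by itself.
{k} is an SCC by itself.
{c} is an SCC by itself.
{b} is an SCC by itself.
(and 6 more singleton SCCs)
That gives 11 strongly connected components.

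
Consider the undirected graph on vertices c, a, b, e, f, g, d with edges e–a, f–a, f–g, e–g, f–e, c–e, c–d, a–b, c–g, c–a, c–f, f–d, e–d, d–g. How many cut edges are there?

The edges on the cycle c-f-a-e-c are not bridges since each lies on that cycle.
But removing a–b disconnects a from b — this is a bridge.

1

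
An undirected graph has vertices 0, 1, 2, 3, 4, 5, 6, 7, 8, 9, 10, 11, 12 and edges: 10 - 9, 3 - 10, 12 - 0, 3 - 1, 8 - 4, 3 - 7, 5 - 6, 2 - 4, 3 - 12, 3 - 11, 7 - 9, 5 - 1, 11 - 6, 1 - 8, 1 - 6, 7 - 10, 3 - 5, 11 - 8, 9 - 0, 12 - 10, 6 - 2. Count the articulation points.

1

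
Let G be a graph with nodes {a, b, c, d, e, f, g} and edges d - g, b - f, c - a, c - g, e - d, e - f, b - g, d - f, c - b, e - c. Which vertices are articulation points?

Removing c increases the component count from 1 to 2, so c is a cut vertex.
By contrast removing d leaves 1 component; it is not a cut vertex. No other vertex is a cut vertex either.

c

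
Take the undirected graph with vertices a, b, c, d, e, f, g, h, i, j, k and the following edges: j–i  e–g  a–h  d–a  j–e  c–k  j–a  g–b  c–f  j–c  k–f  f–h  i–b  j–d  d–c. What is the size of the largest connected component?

Starting from a we can reach a, b, c, d, e, f, g, h, i, j, k. That is one component of size 11.
The largest has 11 vertices.

11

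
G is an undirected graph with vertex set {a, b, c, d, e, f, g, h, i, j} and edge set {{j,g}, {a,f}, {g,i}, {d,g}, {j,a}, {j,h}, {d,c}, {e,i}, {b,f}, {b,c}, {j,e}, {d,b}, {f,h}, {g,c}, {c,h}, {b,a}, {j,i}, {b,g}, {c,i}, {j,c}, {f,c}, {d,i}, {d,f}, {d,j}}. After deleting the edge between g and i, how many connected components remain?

1

g and i are still connected via g-d-i, so the component count stays at 1.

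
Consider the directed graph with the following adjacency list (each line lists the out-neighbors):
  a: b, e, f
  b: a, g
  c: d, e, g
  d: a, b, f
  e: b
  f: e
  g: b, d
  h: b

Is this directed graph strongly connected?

No

There is no directed path from a to h, so the graph is not strongly connected.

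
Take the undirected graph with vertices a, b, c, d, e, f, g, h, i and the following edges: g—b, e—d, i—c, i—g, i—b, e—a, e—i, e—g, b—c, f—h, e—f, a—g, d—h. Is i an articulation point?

Deleting i leaves 1 component (was 1) (its neighbors b, c, e, g remain connected to each other), so i is not a cut vertex.

No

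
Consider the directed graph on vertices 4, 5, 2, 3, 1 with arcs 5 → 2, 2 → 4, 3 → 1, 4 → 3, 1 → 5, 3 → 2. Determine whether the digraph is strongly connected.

Yes

From 4 we can reach every vertex (1, 2, 3, 4, 5), and every vertex can reach 4 (1, 2, 3, 4, 5). So the whole graph is one strongly connected component.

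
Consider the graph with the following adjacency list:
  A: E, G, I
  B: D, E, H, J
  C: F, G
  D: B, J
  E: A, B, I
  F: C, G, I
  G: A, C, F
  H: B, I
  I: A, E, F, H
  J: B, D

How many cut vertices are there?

1

Removing B increases the component count from 1 to 2, so B is a cut vertex.
By contrast removing H leaves 1 component; it is not a cut vertex. No other vertex is a cut vertex either.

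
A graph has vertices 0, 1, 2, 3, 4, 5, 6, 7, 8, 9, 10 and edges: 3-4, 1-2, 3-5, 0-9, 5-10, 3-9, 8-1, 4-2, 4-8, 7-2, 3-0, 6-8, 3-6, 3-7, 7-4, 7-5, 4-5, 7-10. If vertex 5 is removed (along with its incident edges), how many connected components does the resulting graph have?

With 5 gone, the remaining components are: {0, 1, 2, 3, 4, 6, 7, 8, 9, 10}.
That is 1 component.

1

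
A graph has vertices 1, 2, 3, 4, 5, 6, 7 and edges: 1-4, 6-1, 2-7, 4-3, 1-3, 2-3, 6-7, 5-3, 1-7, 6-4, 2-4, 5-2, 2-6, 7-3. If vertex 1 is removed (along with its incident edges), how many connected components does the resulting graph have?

1

With 1 gone, the remaining components are: {2, 3, 4, 5, 6, 7}.
That is 1 component.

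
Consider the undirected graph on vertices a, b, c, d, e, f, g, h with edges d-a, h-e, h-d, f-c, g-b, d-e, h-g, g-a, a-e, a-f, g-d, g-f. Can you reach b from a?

Yes

From a we can reach a, b, c, d, e, f, g, h, which includes b.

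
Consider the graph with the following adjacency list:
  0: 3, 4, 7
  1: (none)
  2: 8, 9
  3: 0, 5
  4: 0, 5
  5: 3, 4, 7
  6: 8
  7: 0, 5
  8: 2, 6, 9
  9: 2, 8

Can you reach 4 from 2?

No

The component containing 2 is {2, 6, 8, 9}, and 4 is not in it.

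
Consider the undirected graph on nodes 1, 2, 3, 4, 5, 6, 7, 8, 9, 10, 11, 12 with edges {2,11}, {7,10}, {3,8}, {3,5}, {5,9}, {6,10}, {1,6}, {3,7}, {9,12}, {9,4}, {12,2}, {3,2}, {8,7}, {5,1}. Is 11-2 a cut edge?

Yes

Removing 11-2 leaves no path between 11 and 2: the component count goes from 1 to 2. So it is a bridge.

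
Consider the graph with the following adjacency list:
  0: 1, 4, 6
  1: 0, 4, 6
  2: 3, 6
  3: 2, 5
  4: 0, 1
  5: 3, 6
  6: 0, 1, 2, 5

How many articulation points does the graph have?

Removing 6 increases the component count from 1 to 2, so 6 is a cut vertex.
By contrast removing 1 leaves 1 component; it is not a cut vertex. No other vertex is a cut vertex either.

1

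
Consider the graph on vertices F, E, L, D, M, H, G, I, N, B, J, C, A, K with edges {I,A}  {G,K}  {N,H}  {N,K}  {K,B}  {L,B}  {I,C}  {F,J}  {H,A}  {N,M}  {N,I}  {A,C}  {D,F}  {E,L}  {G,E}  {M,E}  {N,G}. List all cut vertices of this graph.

Removing F increases the component count from 2 to 3, so F is a cut vertex.
Removing N increases the component count from 2 to 3, so N is a cut vertex.
By contrast removing B leaves 2 components; it is not a cut vertex. No other vertex is a cut vertex either.

F, N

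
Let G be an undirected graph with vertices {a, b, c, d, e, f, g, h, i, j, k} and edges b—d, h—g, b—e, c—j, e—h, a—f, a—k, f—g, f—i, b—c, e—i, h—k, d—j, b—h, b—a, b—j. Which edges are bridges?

none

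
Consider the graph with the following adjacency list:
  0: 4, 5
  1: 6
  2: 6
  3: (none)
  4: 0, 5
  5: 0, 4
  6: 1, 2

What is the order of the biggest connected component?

3 is isolated — a component by itself.
Starting from 0 we can reach 0, 4, 5. That is one component of size 3.
Starting from 1 we can reach 1, 2, 6. That is one component of size 3.
The largest has 3 vertices.

3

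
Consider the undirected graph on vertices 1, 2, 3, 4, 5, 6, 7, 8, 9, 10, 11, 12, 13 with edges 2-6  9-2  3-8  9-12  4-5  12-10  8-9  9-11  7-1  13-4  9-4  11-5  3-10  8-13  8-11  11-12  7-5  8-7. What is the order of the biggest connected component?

Starting from 1 we can reach 1, 2, 3, 4, 5, 6, 7, 8, 9, 10, 11, 12, 13. That is one component of size 13.
The largest has 13 vertices.

13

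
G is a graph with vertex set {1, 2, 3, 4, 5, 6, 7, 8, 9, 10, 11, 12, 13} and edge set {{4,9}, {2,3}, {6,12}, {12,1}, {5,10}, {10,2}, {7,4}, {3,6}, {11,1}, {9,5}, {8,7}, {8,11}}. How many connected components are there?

13 is isolated — a component by itself.
Starting from 1 we can reach 1, 2, 3, 4, 5, 6, 7, 8, 9, 10, 11, 12. That is one component of size 12.
Total: 2 components.

2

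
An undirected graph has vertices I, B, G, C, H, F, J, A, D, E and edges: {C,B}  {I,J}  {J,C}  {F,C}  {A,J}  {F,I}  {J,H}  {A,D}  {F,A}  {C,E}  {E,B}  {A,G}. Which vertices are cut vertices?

A, C, J

Removing A increases the component count from 1 to 3, so A is a cut vertex.
Removing C increases the component count from 1 to 2, so C is a cut vertex.
Removing J increases the component count from 1 to 2, so J is a cut vertex.
By contrast removing D leaves 1 component; it is not a cut vertex. No other vertex is a cut vertex either.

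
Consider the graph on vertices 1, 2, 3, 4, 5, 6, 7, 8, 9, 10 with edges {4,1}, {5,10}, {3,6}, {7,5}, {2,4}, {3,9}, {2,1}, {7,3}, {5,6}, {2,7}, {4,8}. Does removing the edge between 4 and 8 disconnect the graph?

Yes

Removing 4 - 8 leaves no path between 4 and 8: the component count goes from 1 to 2. So it is a bridge.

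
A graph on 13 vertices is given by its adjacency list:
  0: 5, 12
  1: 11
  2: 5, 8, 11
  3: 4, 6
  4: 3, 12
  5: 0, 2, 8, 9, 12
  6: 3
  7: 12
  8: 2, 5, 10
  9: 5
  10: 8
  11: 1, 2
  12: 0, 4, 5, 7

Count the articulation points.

7

Removing 2 increases the component count from 1 to 2, so 2 is a cut vertex.
Removing 3 increases the component count from 1 to 2, so 3 is a cut vertex.
Removing 4 increases the component count from 1 to 2, so 4 is a cut vertex.
Likewise 5, 8, 11, 12 are cut vertices.
By contrast removing 1 leaves 1 component; it is not a cut vertex. No other vertex is a cut vertex either.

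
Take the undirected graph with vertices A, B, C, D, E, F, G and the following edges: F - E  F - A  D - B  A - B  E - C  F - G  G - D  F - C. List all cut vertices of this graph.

Removing F increases the component count from 1 to 2, so F is a cut vertex.
By contrast removing G leaves 1 component; it is not a cut vertex. No other vertex is a cut vertex either.

F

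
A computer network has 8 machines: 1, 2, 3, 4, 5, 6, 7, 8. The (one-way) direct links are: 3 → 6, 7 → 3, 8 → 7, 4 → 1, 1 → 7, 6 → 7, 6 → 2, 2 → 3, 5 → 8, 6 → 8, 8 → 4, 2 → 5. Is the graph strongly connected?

From 8 we can reach every vertex (1, 2, 3, 4, 5, 6, 7, 8), and every vertex can reach 8 (1, 2, 3, 4, 5, 6, 7, 8). So the whole graph is one strongly connected component.

Yes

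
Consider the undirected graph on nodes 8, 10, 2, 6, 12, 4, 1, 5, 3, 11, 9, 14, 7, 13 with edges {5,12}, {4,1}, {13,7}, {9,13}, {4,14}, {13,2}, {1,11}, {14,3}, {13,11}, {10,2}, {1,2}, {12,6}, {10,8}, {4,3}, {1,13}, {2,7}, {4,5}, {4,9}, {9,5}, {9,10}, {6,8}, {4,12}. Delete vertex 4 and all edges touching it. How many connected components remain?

With 4 gone, the remaining components are: {3, 14}; {1, 2, 5, 6, 7, 8, 9, 10, 11, 12, 13}.
That is 2 components.

2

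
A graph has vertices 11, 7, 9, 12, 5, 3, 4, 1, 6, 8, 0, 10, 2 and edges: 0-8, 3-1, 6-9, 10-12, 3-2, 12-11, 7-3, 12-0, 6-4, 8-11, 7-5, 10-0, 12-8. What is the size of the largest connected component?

5

Starting from 4 we can reach 4, 6, 9. That is one component of size 3.
Starting from 0 we can reach 0, 8, 10, 11, 12. That is one component of size 5.
Starting from 1 we can reach 1, 2, 3, 5, 7. That is one component of size 5.
The largest has 5 vertices.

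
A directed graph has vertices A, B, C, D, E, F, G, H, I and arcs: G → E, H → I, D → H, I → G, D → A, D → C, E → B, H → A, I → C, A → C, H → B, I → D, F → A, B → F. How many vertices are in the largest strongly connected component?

3

{D, H, I} are all mutually reachable — one SCC of size 3.
{B} is an SCC by itself.
{G} is an SCC by itself.
{E} is an SCC by itself.
{C} is an SCC by itself.
(and 2 more singleton SCCs)
The largest has 3 vertices.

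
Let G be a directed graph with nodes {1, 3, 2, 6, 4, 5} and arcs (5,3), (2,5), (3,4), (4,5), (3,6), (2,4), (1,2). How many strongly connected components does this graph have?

4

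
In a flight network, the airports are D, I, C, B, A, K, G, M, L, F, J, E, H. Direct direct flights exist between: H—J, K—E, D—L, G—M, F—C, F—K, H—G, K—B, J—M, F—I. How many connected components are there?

4

A is isolated — a component by itself.
Starting from D we can reach D, L. That is one component of size 2.
Starting from G we can reach G, H, J, M. That is one component of size 4.
Starting from B we can reach B, C, E, F, I, K. That is one component of size 6.
Total: 4 components.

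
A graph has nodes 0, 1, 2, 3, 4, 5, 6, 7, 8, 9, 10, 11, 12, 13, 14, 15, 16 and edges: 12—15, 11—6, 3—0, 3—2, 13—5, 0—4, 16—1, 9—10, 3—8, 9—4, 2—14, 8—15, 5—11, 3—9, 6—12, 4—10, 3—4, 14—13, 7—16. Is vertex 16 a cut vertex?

Deleting 16 raises the number of components from 2 to 3, so 16 is a cut vertex.

Yes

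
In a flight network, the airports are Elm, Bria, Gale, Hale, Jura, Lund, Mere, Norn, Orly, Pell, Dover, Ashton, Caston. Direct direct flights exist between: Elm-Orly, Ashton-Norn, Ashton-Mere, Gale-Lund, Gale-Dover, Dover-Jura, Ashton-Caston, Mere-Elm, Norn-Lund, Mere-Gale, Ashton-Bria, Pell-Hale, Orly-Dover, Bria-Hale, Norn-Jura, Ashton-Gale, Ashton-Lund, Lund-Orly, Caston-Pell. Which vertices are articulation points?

Removing Ashton increases the component count from 1 to 2, so Ashton is a cut vertex.
By contrast removing Caston leaves 1 component; it is not a cut vertex. No other vertex is a cut vertex either.

Ashton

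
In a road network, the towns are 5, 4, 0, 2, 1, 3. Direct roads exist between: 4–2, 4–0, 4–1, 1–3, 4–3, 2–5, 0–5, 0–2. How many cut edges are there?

The edges on the cycle 4-1-3-4 are not bridges since each lies on that cycle.
Every edge lies on some cycle, so there are no bridges.

0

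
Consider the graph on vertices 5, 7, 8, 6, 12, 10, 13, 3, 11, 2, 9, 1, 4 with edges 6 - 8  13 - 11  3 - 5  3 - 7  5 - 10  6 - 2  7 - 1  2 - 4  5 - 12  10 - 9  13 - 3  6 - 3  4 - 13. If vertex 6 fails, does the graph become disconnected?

Deleting 6 raises the number of components from 1 to 2, so 6 is a cut vertex.

Yes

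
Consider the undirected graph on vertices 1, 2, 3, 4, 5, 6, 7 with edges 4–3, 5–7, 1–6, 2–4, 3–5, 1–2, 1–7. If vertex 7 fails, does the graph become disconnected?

Deleting 7 leaves 1 component (was 1) (its neighbors 1, 5 remain connected to each other), so 7 is not a cut vertex.

No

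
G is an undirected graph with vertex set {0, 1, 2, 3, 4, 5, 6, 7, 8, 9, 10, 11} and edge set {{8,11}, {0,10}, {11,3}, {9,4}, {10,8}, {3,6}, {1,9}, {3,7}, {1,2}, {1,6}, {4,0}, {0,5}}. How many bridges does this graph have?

3

The edges on the cycle 1-9-4-0-10-8-11-3-6-1 are not bridges since each lies on that cycle.
But removing 1 - 2 disconnects 1 from 2; removing 5 - 0 disconnects 5 from 0; removing 7 - 3 disconnects 7 from 3 — these are bridges.
That makes 3 bridges.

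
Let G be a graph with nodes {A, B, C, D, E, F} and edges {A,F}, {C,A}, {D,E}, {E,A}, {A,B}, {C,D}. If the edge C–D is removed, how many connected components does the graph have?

1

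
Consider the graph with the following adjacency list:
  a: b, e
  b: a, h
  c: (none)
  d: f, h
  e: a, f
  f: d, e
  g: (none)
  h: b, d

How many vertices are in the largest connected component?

g is isolated — a component by itself.
c is isolated — a component by itself.
Starting from a we can reach a, b, d, e, f, h. That is one component of size 6.
The largest has 6 vertices.

6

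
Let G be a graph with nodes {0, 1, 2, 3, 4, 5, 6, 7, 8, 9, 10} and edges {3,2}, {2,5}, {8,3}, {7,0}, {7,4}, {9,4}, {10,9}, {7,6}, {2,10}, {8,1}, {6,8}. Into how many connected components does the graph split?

Starting from 0 we can reach 0, 1, 2, 3, 4, 5, 6, 7, 8, 9, 10. That is one component of size 11.
Total: 1 component.

1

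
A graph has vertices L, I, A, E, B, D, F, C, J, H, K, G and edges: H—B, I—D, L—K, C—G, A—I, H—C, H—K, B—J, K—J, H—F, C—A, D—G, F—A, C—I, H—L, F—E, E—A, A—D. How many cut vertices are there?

1

Removing H increases the component count from 1 to 2, so H is a cut vertex.
By contrast removing F leaves 1 component; it is not a cut vertex. No other vertex is a cut vertex either.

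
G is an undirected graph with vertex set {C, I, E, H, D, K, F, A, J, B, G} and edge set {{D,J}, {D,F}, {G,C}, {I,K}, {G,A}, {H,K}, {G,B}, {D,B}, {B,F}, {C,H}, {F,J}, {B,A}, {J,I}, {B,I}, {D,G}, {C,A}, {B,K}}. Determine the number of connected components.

E is isolated — a component by itself.
Starting from A we can reach A, B, C, D, F, G, H, I, J, K. That is one component of size 10.
Total: 2 components.

2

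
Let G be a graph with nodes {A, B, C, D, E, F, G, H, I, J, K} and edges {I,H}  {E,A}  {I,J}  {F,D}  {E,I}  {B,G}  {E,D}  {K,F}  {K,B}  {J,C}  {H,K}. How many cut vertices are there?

5

Removing B increases the component count from 1 to 2, so B is a cut vertex.
Removing E increases the component count from 1 to 2, so E is a cut vertex.
Removing I increases the component count from 1 to 2, so I is a cut vertex.
Likewise J, K are cut vertices.
By contrast removing H leaves 1 component; it is not a cut vertex. No other vertex is a cut vertex either.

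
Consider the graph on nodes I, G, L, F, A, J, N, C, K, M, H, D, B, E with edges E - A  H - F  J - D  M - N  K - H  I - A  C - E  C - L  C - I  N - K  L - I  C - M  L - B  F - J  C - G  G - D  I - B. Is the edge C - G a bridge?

No

After removing C - G, the path C-M-N-K-H-F-J-D-G still connects them, so the edge is not a bridge.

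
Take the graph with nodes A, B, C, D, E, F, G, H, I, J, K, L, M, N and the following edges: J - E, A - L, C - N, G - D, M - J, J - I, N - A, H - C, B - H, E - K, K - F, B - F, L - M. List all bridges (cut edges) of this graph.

The edges on the cycle B-H-C-N-A-L-M-J-E-K-F-B are not bridges since each lies on that cycle.
But removing I - J disconnects I from J; removing G - D disconnects G from D — these are bridges.

D-G, I-J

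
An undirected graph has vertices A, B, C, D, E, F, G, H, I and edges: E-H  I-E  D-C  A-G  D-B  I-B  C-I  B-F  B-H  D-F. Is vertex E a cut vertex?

No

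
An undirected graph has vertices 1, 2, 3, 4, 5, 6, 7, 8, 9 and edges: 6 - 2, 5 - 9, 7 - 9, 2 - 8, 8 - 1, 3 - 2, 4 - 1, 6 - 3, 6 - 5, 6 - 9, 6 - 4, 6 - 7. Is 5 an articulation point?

Deleting 5 leaves 1 component (was 1) (its neighbors 6, 9 remain connected to each other), so 5 is not a cut vertex.

No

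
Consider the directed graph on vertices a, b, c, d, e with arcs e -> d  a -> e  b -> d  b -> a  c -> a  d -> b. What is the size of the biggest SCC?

{a, b, d, e} are all mutually reachable — one SCC of size 4.
{c} is an SCC by itself.
The largest has 4 vertices.

4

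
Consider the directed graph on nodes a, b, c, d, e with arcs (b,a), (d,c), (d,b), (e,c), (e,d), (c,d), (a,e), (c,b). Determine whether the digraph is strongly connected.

Yes

From c we can reach every vertex (a, b, c, d, e), and every vertex can reach c (a, b, c, d, e). So the whole graph is one strongly connected component.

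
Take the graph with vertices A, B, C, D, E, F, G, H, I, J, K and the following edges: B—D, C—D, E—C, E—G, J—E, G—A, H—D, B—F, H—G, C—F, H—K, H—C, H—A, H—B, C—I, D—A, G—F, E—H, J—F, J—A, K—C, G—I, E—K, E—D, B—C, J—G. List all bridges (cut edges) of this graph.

none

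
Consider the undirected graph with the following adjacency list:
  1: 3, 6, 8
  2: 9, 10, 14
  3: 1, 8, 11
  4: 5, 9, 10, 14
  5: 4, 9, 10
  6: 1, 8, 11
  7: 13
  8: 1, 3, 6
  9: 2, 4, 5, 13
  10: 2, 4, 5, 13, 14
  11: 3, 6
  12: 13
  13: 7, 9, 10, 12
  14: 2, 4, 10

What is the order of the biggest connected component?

Starting from 1 we can reach 1, 3, 6, 8, 11. That is one component of size 5.
Starting from 2 we can reach 2, 4, 5, 7, 9, 10, 12, 13, 14. That is one component of size 9.
The largest has 9 vertices.

9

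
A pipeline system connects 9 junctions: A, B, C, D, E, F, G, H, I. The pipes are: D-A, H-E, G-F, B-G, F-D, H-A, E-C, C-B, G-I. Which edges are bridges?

G-I

The edges on the cycle H-E-C-B-G-F-D-A-H are not bridges since each lies on that cycle.
But removing I-G disconnects I from G — this is a bridge.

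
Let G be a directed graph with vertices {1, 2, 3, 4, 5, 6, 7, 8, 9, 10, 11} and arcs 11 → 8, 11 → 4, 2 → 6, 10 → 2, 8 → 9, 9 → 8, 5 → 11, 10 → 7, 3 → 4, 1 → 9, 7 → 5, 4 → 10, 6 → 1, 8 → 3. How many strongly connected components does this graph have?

1

{1, 2, 3, 4, 5, 6, 7, 8, 9, 10, 11} are all mutually reachable — one SCC of size 11.
That gives 1 strongly connected component.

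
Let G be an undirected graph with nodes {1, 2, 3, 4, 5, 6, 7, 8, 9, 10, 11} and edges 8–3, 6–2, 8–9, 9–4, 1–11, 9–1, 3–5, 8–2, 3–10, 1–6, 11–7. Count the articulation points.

5

Removing 1 increases the component count from 1 to 2, so 1 is a cut vertex.
Removing 3 increases the component count from 1 to 3, so 3 is a cut vertex.
Removing 8 increases the component count from 1 to 2, so 8 is a cut vertex.
Likewise 9, 11 are cut vertices.
By contrast removing 10 leaves 1 component; it is not a cut vertex. No other vertex is a cut vertex either.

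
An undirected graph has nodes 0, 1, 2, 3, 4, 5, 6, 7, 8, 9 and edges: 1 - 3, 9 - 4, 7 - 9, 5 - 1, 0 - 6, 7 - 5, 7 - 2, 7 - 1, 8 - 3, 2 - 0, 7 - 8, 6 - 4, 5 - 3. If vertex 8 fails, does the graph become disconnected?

Deleting 8 leaves 1 component (was 1) (its neighbors 3, 7 remain connected to each other), so 8 is not a cut vertex.

No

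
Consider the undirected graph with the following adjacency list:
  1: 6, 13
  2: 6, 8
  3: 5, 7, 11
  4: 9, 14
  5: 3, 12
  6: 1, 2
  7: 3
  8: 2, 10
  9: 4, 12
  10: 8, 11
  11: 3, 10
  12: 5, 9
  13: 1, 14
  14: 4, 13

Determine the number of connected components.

Starting from 1 we can reach 1, 2, 3, 4, 5, 6, 7, 8, 9, 10, 11, 12, 13, 14. That is one component of size 14.
Total: 1 component.

1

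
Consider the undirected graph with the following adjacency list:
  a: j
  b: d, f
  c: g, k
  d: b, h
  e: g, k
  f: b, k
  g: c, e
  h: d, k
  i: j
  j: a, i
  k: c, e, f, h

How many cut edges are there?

The edges on the cycle k-h-d-b-f-k are not bridges since each lies on that cycle.
But removing i-j disconnects i from j; removing j-a disconnects j from a — these are bridges.
That makes 2 bridges.

2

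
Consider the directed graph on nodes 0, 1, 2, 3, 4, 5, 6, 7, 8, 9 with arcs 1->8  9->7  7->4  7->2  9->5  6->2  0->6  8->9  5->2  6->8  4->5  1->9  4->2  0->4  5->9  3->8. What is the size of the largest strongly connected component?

4

{4, 5, 7, 9} are all mutually reachable — one SCC of size 4.
{1} is an SCC by itself.
{2} is an SCC by itself.
{0} is an SCC by itself.
{3} is an SCC by itself.
(and 2 more singleton SCCs)
The largest has 4 vertices.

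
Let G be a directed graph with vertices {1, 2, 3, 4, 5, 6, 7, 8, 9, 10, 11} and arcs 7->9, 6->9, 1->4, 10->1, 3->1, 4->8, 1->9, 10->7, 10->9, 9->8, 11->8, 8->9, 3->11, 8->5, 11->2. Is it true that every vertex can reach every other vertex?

No

There is no directed path from 4 to 1, so the graph is not strongly connected.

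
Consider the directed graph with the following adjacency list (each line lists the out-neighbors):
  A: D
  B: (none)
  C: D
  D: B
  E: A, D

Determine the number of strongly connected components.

5

{C} is an SCC by itself.
{A} is an SCC by itself.
{D} is an SCC by itself.
{B} is an SCC by itself.
{E} is an SCC by itself.
That gives 5 strongly connected components.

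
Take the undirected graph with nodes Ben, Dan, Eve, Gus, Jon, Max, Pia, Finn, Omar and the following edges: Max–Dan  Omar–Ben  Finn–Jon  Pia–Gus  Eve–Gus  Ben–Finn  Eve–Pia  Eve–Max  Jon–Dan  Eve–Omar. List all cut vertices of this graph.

Removing Eve increases the component count from 1 to 2, so Eve is a cut vertex.
By contrast removing Ben leaves 1 component; it is not a cut vertex. No other vertex is a cut vertex either.

Eve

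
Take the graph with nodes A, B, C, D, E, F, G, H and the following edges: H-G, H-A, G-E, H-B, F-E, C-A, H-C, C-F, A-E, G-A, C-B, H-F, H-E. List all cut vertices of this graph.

Removing G, for instance, still leaves 2 components. No single vertex removal increases the component count — the graph has no articulation points.

none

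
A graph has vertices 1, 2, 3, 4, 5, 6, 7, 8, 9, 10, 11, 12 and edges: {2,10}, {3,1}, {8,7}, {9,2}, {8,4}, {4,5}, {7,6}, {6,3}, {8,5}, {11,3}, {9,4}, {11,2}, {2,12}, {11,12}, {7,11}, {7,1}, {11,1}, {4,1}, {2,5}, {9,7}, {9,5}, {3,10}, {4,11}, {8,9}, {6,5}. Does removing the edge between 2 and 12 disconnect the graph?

After removing 2—12, the path 2-11-12 still connects them, so the edge is not a bridge.

No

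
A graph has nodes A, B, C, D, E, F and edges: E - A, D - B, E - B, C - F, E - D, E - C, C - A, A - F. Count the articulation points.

1

Removing E increases the component count from 1 to 2, so E is a cut vertex.
By contrast removing B leaves 1 component; it is not a cut vertex. No other vertex is a cut vertex either.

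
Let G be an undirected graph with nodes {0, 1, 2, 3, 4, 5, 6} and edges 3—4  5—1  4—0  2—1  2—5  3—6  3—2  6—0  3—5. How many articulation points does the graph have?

1

Removing 3 increases the component count from 1 to 2, so 3 is a cut vertex.
By contrast removing 6 leaves 1 component; it is not a cut vertex. No other vertex is a cut vertex either.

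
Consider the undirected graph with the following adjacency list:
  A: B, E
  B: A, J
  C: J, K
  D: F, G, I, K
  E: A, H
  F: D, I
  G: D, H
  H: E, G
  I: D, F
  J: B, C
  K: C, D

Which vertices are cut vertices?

D

Removing D increases the component count from 1 to 2, so D is a cut vertex.
By contrast removing E leaves 1 component; it is not a cut vertex. No other vertex is a cut vertex either.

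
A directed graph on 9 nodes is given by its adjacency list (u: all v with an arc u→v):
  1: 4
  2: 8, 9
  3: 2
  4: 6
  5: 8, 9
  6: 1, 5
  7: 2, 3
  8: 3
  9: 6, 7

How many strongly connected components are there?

1

{1, 2, 3, 4, 5, 6, 7, 8, 9} are all mutually reachable — one SCC of size 9.
That gives 1 strongly connected component.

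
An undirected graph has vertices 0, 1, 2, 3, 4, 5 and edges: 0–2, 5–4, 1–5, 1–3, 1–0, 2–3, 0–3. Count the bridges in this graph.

2

The edges on the cycle 1-0-2-3-1 are not bridges since each lies on that cycle.
But removing 1–5 disconnects 1 from 5; removing 4–5 disconnects 4 from 5 — these are bridges.
That makes 2 bridges.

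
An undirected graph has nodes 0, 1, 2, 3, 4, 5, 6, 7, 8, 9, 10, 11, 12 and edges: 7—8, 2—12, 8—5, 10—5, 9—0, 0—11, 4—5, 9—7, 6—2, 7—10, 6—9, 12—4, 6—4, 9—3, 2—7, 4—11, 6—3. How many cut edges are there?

0

The edges on the cycle 2-7-10-5-4-12-2 are not bridges since each lies on that cycle.
Every edge lies on some cycle, so there are no bridges.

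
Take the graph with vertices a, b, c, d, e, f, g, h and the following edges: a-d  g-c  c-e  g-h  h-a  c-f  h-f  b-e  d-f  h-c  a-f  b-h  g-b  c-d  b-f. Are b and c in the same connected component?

Yes

From b we can reach a, b, c, d, e, f, g, h, which includes c.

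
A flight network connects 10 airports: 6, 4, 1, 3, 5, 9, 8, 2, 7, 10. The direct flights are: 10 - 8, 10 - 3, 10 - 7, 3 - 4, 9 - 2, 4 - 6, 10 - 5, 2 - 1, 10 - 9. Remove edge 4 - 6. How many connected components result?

2

Before removal there is 1 component.
4 - 6 is a bridge — removing it separates 4's side from 6's side.
After removal: 2 components.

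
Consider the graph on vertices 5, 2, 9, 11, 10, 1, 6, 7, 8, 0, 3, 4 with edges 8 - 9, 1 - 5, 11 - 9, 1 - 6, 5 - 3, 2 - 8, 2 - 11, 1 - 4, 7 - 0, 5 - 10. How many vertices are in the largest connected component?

Starting from 0 we can reach 0, 7. That is one component of size 2.
Starting from 2 we can reach 2, 8, 9, 11. That is one component of size 4.
Starting from 1 we can reach 1, 3, 4, 5, 6, 10. That is one component of size 6.
The largest has 6 vertices.

6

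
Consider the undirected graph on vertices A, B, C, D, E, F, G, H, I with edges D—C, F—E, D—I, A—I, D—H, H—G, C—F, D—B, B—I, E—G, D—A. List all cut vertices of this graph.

Removing D increases the component count from 1 to 2, so D is a cut vertex.
By contrast removing B leaves 1 component; it is not a cut vertex. No other vertex is a cut vertex either.

D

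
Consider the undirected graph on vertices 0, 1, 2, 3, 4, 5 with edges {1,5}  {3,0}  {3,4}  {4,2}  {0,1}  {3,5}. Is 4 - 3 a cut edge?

Yes

Removing 4 - 3 leaves no path between 4 and 3: the component count goes from 1 to 2. So it is a bridge.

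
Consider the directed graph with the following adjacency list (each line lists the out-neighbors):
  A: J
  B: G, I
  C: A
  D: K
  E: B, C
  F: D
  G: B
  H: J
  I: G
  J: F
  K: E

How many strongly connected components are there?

3

{A, C, D, E, F, J, K} are all mutually reachable — one SCC of size 7.
{B, G, I} are all mutually reachable — one SCC of size 3.
{H} is an SCC by itself.
That gives 3 strongly connected components.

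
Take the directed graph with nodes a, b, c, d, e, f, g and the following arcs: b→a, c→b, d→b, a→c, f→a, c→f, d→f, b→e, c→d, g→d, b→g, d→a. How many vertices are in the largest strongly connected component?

{a, b, c, d, f, g} are all mutually reachable — one SCC of size 6.
{e} is an SCC by itself.
The largest has 6 vertices.

6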